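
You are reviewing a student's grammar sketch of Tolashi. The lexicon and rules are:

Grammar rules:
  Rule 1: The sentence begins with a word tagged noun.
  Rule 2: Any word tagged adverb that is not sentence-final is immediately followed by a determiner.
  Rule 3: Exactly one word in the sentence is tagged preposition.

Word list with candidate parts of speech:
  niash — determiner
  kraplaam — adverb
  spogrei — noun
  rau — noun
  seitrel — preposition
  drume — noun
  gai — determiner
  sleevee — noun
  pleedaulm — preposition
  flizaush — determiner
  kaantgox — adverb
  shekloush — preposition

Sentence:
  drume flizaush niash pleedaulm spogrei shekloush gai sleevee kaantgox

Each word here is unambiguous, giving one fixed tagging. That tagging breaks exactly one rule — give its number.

3

Fixed tagging: noun determiner determiner preposition noun preposition determiner noun adverb.
Applying the rules: R1 ok, R2 ok, R3 fails.
Only rule 3 fails.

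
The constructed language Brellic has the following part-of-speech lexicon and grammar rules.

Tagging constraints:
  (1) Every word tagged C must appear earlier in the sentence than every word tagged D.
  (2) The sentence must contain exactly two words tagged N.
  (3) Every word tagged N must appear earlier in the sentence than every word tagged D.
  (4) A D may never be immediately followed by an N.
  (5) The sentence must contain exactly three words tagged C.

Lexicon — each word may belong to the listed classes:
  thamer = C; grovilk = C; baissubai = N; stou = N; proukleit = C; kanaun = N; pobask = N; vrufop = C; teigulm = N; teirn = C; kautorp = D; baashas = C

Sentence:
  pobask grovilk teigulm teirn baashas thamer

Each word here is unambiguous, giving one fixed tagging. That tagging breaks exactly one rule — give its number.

5

Fixed tagging: N C N C C C.
Applying the rules: R1 pass, R2 pass, R3 pass, R4 pass, R5 fail.
Only rule 5 fails.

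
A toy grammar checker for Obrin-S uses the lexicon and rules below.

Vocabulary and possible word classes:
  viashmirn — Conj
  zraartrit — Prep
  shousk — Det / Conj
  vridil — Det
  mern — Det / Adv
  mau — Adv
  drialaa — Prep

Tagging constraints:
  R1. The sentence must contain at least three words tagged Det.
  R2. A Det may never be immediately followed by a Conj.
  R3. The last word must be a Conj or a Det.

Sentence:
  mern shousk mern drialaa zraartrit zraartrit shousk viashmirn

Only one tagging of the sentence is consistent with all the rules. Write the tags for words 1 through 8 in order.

Candidates per position — 1:mern {Det,Adv}; 2:shousk {Det,Conj}; 3:mern {Det,Adv}; 4:drialaa {Prep}; 5:zraartrit {Prep}; 6:zraartrit {Prep}; 7:shousk {Det,Conj}; 8:viashmirn {Conj}.
Word 7 cannot be Det — rule 2 would then fail for every completion. It is Conj.
Word 1 cannot be Adv — rule 1 would then fail for every completion. It is Det.
Word 2 cannot be Conj — rule 1 would then fail for every completion. It is Det.
Word 3 cannot be Adv — rule 1 would then fail for every completion. It is Det.
The unique satisfying tagging is: Det Det Det Prep Prep Prep Conj Conj.
Rule-by-rule: rule 1 ok; rule 2 ok; rule 3 ok.

Det Det Det Prep Prep Prep Conj Conj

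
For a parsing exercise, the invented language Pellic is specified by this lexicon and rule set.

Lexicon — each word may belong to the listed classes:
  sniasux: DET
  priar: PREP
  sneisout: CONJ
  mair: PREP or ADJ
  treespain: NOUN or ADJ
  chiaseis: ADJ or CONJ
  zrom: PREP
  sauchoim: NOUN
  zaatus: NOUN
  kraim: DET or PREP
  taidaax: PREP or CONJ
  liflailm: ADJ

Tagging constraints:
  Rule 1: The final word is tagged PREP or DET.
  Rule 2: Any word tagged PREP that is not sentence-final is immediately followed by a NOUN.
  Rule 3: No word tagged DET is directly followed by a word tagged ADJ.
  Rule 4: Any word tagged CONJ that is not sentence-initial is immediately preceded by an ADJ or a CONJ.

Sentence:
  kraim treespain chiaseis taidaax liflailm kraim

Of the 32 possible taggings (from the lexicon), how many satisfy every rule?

4

Candidates per position — 1:kraim {DET,PREP}; 2:treespain {NOUN,ADJ}; 3:chiaseis {ADJ,CONJ}; 4:taidaax {PREP,CONJ}; 5:liflailm {ADJ}; 6:kraim {DET,PREP}.
There are 32 candidate sequences in total.
The sequences that satisfy every rule: DET NOUN ADJ CONJ ADJ DET; DET NOUN ADJ CONJ ADJ PREP; PREP NOUN ADJ CONJ ADJ DET; PREP NOUN ADJ CONJ ADJ PREP.
Count = 4.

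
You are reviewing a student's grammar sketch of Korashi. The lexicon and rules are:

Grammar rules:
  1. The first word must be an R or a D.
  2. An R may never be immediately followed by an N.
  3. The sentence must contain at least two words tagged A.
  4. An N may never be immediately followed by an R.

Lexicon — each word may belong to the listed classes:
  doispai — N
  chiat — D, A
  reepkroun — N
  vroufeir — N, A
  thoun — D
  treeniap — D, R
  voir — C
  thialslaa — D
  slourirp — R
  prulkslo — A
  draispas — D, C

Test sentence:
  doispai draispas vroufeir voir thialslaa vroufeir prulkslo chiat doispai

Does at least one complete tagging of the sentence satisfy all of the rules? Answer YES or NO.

Candidates per position — 1:doispai {N}; 2:draispas {D,C}; 3:vroufeir {N,A}; 4:voir {C}; 5:thialslaa {D}; 6:vroufeir {N,A}; 7:prulkslo {A}; 8:chiat {D,A}; 9:doispai {N}.
Rule 1 cannot be satisfied by any choice of tags from the lexicon.
So there is no consistent tagging.

NO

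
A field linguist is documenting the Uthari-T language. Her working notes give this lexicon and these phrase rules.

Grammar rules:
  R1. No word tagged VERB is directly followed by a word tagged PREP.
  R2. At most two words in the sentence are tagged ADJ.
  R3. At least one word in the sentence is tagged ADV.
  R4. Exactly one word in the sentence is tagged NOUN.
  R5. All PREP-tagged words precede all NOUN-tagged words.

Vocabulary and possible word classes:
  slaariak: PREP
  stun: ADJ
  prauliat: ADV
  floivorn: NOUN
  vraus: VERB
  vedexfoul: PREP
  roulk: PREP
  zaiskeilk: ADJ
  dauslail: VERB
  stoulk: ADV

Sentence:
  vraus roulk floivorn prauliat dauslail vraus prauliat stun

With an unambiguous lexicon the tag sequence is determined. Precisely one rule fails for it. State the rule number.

1

Fixed tagging: VERB PREP NOUN ADV VERB VERB ADV ADJ.
Applying the rules: R1 violated, R2 holds, R3 holds, R4 holds, R5 holds.
Only rule 1 fails.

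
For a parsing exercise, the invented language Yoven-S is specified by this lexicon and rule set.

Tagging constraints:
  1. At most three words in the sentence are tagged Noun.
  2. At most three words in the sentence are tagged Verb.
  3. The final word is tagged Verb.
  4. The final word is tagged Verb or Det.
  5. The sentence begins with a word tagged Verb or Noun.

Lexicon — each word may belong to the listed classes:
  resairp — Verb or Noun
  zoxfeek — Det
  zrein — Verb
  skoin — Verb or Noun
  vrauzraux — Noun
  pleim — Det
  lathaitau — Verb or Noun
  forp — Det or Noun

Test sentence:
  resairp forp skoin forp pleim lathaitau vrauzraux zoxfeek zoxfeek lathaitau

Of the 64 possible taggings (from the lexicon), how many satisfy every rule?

12

Candidates per position — 1:resairp {Verb,Noun}; 2:forp {Det,Noun}; 3:skoin {Verb,Noun}; 4:forp {Det,Noun}; 5:pleim {Det}; 6:lathaitau {Verb,Noun}; 7:vrauzraux {Noun}; 8:zoxfeek {Det}; 9:zoxfeek {Det}; 10:lathaitau {Verb,Noun}.
There are 64 candidate sequences in total.
Checking each against the rules leaves 12 sequences.
Count = 12.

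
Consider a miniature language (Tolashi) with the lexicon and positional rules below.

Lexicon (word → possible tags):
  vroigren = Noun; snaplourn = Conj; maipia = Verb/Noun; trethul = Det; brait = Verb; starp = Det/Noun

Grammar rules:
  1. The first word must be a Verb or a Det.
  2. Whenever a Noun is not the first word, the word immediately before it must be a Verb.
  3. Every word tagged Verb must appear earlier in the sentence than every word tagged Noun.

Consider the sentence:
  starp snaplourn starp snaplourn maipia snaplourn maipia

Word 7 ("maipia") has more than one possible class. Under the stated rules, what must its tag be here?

Verb

Candidates per position — 1:starp {Det,Noun}; 2:snaplourn {Conj}; 3:starp {Det,Noun}; 4:snaplourn {Conj}; 5:maipia {Verb,Noun}; 6:snaplourn {Conj}; 7:maipia {Verb,Noun}.
Position 1: tagging it Noun would leave rule 1 unsatisfiable, so it must be Det.
Position 3: tagging it Noun would leave rule 2 unsatisfiable, so it must be Det.
Position 5: tagging it Noun would leave rule 2 unsatisfiable, so it must be Verb.
Position 7: tagging it Noun would leave rule 2 unsatisfiable, so it must be Verb.
That leaves exactly one tagging: Det Conj Det Conj Verb Conj Verb.
Verifying each rule — rule 1 holds; rule 2 holds; rule 3 holds.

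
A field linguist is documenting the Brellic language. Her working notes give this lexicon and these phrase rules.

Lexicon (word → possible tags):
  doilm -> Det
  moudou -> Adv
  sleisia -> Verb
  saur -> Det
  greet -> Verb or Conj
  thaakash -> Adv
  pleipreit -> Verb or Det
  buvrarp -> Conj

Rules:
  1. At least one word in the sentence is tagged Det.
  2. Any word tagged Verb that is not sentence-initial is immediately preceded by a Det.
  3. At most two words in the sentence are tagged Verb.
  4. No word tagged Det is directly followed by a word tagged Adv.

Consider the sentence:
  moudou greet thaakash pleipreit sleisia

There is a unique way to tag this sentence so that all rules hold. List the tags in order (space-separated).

Candidates per position — 1:moudou {Adv}; 2:greet {Verb,Conj}; 3:thaakash {Adv}; 4:pleipreit {Verb,Det}; 5:sleisia {Verb}.
Word 2 cannot be Verb — rule 2 would then fail for every completion. It is Conj.
Word 4 cannot be Verb — rule 1 would then fail for every completion. It is Det.
The only consistent sequence is: Adv Conj Adv Det Verb.
Check: rule 1 satisfied; rule 2 satisfied; rule 3 satisfied; rule 4 satisfied.

Adv Conj Adv Det Verb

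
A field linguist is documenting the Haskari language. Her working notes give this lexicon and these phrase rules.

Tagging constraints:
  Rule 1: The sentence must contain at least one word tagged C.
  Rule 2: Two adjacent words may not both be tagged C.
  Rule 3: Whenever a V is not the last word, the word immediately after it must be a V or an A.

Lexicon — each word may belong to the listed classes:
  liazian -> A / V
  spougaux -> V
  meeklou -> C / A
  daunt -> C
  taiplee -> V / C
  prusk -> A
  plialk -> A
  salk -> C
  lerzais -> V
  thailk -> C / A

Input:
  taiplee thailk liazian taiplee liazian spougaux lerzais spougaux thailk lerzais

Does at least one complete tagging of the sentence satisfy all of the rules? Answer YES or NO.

YES

Candidates per position — 1:taiplee {V,C}; 2:thailk {C,A}; 3:liazian {A,V}; 4:taiplee {V,C}; 5:liazian {A,V}; 6:spougaux {V}; 7:lerzais {V}; 8:spougaux {V}; 9:thailk {C,A}; 10:lerzais {V}.
One satisfying assignment: C A A C V V V V A V.
Rule-by-rule: rule 1 holds; rule 2 holds; rule 3 holds.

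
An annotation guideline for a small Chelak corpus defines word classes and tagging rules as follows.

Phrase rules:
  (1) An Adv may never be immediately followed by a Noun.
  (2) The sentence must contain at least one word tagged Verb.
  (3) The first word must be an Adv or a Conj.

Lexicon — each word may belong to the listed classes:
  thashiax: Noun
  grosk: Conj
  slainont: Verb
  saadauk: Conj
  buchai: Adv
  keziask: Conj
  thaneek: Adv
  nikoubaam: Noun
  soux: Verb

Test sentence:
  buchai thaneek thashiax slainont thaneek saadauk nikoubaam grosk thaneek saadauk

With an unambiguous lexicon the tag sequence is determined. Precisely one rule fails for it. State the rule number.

Fixed tagging: Adv Adv Noun Verb Adv Conj Noun Conj Adv Conj.
Checking each rule: R1 ✗, R2 ✓, R3 ✓.
Only rule 1 fails.

1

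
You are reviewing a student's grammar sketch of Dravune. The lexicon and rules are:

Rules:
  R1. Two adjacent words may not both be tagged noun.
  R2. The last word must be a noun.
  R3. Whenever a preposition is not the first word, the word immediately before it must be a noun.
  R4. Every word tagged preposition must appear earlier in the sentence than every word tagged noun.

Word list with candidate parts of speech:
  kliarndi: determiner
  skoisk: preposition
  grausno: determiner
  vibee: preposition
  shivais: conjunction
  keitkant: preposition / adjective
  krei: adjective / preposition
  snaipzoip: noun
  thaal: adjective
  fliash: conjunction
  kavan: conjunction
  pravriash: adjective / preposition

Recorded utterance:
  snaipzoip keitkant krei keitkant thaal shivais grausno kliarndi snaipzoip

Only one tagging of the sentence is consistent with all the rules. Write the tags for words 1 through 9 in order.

Candidates per position — 1:snaipzoip {noun}; 2:keitkant {preposition,adjective}; 3:krei {adjective,preposition}; 4:keitkant {preposition,adjective}; 5:thaal {adjective}; 6:shivais {conjunction}; 7:grausno {determiner}; 8:kliarndi {determiner}; 9:snaipzoip {noun}.
If word 2 were preposition, no tagging could satisfy rule 4; so word 2 is adjective.
If word 3 were preposition, no tagging could satisfy rule 3; so word 3 is adjective.
If word 4 were preposition, no tagging could satisfy rule 3; so word 4 is adjective.
The unique satisfying tagging is: noun adjective adjective adjective adjective conjunction determiner determiner noun.
Rule-by-rule: rule 1 ✓; rule 2 ✓; rule 3 ✓; rule 4 ✓.

noun adjective adjective adjective adjective conjunction determiner determiner noun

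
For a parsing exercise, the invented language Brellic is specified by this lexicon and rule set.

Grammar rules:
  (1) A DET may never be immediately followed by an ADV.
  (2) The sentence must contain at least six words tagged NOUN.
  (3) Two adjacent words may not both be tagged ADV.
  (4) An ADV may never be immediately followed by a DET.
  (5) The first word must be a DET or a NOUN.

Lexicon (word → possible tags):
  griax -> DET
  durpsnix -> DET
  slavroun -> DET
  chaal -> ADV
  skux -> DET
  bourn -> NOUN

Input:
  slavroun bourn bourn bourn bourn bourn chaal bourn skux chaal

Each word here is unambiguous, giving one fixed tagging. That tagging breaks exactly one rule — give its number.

1

Fixed tagging: DET NOUN NOUN NOUN NOUN NOUN ADV NOUN DET ADV.
Rule check: R1 fail, R2 pass, R3 pass, R4 pass, R5 pass.
Only rule 1 fails.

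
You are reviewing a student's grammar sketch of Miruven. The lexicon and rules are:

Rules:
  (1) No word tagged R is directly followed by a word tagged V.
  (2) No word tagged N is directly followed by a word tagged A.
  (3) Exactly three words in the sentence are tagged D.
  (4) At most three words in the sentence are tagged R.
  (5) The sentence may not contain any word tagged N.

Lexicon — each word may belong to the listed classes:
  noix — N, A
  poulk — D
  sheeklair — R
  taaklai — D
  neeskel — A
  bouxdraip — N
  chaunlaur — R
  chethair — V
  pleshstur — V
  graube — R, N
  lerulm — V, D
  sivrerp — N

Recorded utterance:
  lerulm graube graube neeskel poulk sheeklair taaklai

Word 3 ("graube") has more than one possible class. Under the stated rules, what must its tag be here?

R

Candidates per position — 1:lerulm {V,D}; 2:graube {R,N}; 3:graube {R,N}; 4:neeskel {A}; 5:poulk {D}; 6:sheeklair {R}; 7:taaklai {D}.
If word 1 were V, no tagging could satisfy rule 3; so word 1 is D.
If word 2 were N, no tagging could satisfy rule 5; so word 2 is R.
If word 3 were N, no tagging could satisfy rule 2; so word 3 is R.
So the tagging must be: D R R A D R D.
Rule-by-rule: rule 1 holds; rule 2 holds; rule 3 holds; rule 4 holds; rule 5 holds.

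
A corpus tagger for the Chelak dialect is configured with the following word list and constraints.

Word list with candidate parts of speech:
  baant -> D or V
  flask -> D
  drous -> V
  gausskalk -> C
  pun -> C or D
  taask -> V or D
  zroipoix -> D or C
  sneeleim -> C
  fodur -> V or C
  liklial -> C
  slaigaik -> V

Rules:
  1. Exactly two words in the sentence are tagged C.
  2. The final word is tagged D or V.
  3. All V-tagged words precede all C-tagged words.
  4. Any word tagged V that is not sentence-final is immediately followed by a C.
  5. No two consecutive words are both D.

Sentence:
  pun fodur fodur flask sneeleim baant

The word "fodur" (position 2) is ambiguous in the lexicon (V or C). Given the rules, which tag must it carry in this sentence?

V

Candidates per position — 1:pun {C,D}; 2:fodur {V,C}; 3:fodur {V,C}; 4:flask {D}; 5:sneeleim {C}; 6:baant {D,V}.
Position 3: tagging it V would leave rule 4 unsatisfiable, so it must be C.
Position 6: tagging it V would leave rule 3 unsatisfiable, so it must be D.
Position 1: tagging it C would leave rule 1 unsatisfiable, so it must be D.
Position 2: tagging it C would leave rule 1 unsatisfiable, so it must be V.
The unique satisfying tagging is: D V C D C D.
Checking: rule 1 satisfied; rule 2 satisfied; rule 3 satisfied; rule 4 satisfied; rule 5 satisfied.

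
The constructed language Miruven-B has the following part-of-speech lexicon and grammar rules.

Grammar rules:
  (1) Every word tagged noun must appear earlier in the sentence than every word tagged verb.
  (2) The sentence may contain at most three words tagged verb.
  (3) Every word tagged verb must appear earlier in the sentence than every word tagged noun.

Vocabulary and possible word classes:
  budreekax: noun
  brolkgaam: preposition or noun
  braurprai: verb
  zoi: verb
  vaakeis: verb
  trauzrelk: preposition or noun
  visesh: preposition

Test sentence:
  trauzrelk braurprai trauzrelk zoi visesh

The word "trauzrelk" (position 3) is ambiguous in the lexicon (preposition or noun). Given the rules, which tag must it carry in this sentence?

Candidates per position — 1:trauzrelk {preposition,noun}; 2:braurprai {verb}; 3:trauzrelk {preposition,noun}; 4:zoi {verb}; 5:visesh {preposition}.
Position 1: tagging it noun would leave rule 3 unsatisfiable, so it must be preposition.
Position 3: tagging it noun would leave rule 1 unsatisfiable, so it must be preposition.
The unique satisfying tagging is: preposition verb preposition verb preposition.
Verifying each rule — rule 1 satisfied; rule 2 satisfied; rule 3 satisfied.

preposition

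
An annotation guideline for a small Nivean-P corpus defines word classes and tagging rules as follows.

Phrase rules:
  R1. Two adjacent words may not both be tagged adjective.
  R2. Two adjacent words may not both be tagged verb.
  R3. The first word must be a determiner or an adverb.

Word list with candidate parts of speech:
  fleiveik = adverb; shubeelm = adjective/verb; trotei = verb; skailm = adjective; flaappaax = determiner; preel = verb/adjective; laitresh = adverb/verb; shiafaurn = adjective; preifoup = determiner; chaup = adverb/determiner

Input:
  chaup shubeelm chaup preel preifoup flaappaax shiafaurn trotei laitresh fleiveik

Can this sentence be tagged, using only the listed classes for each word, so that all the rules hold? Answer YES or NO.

Candidates per position — 1:chaup {adverb,determiner}; 2:shubeelm {adjective,verb}; 3:chaup {adverb,determiner}; 4:preel {verb,adjective}; 5:preifoup {determiner}; 6:flaappaax {determiner}; 7:shiafaurn {adjective}; 8:trotei {verb}; 9:laitresh {adverb,verb}; 10:fleiveik {adverb}.
One satisfying assignment: determiner adjective adverb verb determiner determiner adjective verb adverb adverb.
Checking: rule 1 satisfied; rule 2 satisfied; rule 3 satisfied.

YES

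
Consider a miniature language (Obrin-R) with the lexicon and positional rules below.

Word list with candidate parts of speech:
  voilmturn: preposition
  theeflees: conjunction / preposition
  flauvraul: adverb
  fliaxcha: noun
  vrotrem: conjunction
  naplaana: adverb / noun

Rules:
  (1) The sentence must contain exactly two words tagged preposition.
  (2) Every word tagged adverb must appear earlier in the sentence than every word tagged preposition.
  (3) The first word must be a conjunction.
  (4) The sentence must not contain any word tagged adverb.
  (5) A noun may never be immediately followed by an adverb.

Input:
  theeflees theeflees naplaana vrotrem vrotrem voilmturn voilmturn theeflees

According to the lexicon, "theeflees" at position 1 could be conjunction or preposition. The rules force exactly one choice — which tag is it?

conjunction

Candidates per position — 1:theeflees {conjunction,preposition}; 2:theeflees {conjunction,preposition}; 3:naplaana {adverb,noun}; 4:vrotrem {conjunction}; 5:vrotrem {conjunction}; 6:voilmturn {preposition}; 7:voilmturn {preposition}; 8:theeflees {conjunction,preposition}.
Position 1: preposition is ruled out by rule 1; that leaves conjunction.
Position 2: preposition is ruled out by rule 1; that leaves conjunction.
Position 3: adverb is ruled out by rule 4; that leaves noun.
Position 8: preposition is ruled out by rule 1; that leaves conjunction.
That leaves exactly one tagging: conjunction conjunction noun conjunction conjunction preposition preposition conjunction.
Check: rule 1 holds; rule 2 holds; rule 3 holds; rule 4 holds; rule 5 holds.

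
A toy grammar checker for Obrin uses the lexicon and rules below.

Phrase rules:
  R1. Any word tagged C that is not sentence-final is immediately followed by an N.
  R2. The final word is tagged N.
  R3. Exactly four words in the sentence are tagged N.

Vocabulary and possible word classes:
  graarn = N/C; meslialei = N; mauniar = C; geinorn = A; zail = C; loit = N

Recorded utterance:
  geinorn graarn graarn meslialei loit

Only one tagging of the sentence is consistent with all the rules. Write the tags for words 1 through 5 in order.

A N N N N

Candidates per position — 1:geinorn {A}; 2:graarn {N,C}; 3:graarn {N,C}; 4:meslialei {N}; 5:loit {N}.
Position 2: tagging it C would leave rule 3 unsatisfiable, so it must be N.
Position 3: tagging it C would leave rule 3 unsatisfiable, so it must be N.
The only consistent sequence is: A N N N N.
Check: rule 1 holds; rule 2 holds; rule 3 holds.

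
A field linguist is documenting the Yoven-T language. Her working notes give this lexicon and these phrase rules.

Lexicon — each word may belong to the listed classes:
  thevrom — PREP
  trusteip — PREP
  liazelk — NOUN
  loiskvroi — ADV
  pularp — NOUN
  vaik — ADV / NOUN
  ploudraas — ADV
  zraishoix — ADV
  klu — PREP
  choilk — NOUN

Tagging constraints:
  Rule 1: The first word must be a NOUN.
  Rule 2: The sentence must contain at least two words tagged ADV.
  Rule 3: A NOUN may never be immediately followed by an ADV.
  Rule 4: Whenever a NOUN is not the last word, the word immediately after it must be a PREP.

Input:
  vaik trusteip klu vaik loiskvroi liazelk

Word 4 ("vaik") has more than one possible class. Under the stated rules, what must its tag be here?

ADV

Candidates per position — 1:vaik {ADV,NOUN}; 2:trusteip {PREP}; 3:klu {PREP}; 4:vaik {ADV,NOUN}; 5:loiskvroi {ADV}; 6:liazelk {NOUN}.
Word 1 cannot be ADV — rule 1 would then fail for every completion. It is NOUN.
Word 4 cannot be NOUN — rule 2 would then fail for every completion. It is ADV.
That leaves exactly one tagging: NOUN PREP PREP ADV ADV NOUN.
Check: rule 1 holds; rule 2 holds; rule 3 holds; rule 4 holds.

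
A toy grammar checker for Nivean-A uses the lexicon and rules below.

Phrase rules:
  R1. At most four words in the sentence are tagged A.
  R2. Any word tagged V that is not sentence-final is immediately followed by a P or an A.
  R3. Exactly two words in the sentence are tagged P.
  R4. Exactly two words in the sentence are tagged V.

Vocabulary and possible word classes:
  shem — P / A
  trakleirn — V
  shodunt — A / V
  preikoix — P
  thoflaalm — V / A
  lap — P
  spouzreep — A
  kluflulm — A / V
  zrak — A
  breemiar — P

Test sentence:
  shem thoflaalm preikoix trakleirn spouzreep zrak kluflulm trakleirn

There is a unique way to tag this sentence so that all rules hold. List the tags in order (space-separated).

P A P V A A A V

Candidates per position — 1:shem {P,A}; 2:thoflaalm {V,A}; 3:preikoix {P}; 4:trakleirn {V}; 5:spouzreep {A}; 6:zrak {A}; 7:kluflulm {A,V}; 8:trakleirn {V}.
Position 1: tagging it A would leave rule 3 unsatisfiable, so it must be P.
Position 2: tagging it V would leave rule 4 unsatisfiable, so it must be A.
Position 7: tagging it V would leave rule 2 unsatisfiable, so it must be A.
That leaves exactly one tagging: P A P V A A A V.
Checking: rule 1 holds; rule 2 holds; rule 3 holds; rule 4 holds.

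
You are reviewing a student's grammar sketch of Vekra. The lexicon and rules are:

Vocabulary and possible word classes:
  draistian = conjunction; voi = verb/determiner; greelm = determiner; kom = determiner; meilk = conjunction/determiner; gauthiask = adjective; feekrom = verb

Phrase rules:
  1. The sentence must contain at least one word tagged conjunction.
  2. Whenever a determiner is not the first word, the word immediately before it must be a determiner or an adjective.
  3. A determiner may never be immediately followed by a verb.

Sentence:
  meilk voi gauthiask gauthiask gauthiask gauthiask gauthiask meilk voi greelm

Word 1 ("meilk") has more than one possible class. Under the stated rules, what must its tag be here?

conjunction

Candidates per position — 1:meilk {conjunction,determiner}; 2:voi {verb,determiner}; 3:gauthiask {adjective}; 4:gauthiask {adjective}; 5:gauthiask {adjective}; 6:gauthiask {adjective}; 7:gauthiask {adjective}; 8:meilk {conjunction,determiner}; 9:voi {verb,determiner}; 10:greelm {determiner}.
Position 8: conjunction is ruled out by rule 2; that leaves determiner.
Position 9: verb is ruled out by rule 2; that leaves determiner.
Position 1: determiner is ruled out by rule 1; that leaves conjunction.
Position 2: determiner is ruled out by rule 2; that leaves verb.
The unique satisfying tagging is: conjunction verb adjective adjective adjective adjective adjective determiner determiner determiner.
Check: rule 1 ✓; rule 2 ✓; rule 3 ✓.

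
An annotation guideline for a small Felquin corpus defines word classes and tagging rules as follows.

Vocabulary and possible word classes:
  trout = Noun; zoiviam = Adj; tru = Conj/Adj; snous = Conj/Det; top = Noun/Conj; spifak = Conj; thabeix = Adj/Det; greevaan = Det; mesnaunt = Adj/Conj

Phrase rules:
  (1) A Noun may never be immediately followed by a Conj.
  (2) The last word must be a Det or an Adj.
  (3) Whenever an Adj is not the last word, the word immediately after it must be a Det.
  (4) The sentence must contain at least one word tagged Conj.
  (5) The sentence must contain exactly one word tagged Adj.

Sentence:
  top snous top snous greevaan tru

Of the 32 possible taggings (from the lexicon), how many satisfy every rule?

Candidates per position — 1:top {Noun,Conj}; 2:snous {Conj,Det}; 3:top {Noun,Conj}; 4:snous {Conj,Det}; 5:greevaan {Det}; 6:tru {Conj,Adj}.
There are 32 candidate sequences in total.
Checking each against the rules leaves 8 sequences.
Count = 8.

8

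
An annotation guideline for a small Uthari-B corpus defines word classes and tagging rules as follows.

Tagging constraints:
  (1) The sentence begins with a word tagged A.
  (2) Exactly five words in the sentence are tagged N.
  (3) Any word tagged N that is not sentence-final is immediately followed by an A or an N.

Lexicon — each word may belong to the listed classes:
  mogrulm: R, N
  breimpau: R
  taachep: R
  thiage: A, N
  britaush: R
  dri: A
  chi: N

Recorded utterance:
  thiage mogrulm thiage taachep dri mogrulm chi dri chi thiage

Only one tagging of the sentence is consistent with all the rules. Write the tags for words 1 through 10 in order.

Candidates per position — 1:thiage {A,N}; 2:mogrulm {R,N}; 3:thiage {A,N}; 4:taachep {R}; 5:dri {A}; 6:mogrulm {R,N}; 7:chi {N}; 8:dri {A}; 9:chi {N}; 10:thiage {A,N}.
Position 1: N is ruled out by rule 1; that leaves A.
Position 3: N is ruled out by rule 3; that leaves A.
Position 6: R is ruled out by rule 2; that leaves N.
Position 10: A is ruled out by rule 2; that leaves N.
Position 2: R is ruled out by rule 2; that leaves N.
The only consistent sequence is: A N A R A N N A N N.
Checking: rule 1 satisfied; rule 2 satisfied; rule 3 satisfied.

A N A R A N N A N N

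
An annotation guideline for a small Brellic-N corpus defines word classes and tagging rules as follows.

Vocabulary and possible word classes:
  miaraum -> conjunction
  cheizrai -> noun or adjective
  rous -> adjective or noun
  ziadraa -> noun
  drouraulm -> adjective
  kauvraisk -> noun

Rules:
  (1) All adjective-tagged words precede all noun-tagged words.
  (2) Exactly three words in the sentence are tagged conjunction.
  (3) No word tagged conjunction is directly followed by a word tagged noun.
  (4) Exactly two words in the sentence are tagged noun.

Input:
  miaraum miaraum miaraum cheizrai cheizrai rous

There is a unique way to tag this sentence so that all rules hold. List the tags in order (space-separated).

conjunction conjunction conjunction adjective noun noun

Candidates per position — 1:miaraum {conjunction}; 2:miaraum {conjunction}; 3:miaraum {conjunction}; 4:cheizrai {noun,adjective}; 5:cheizrai {noun,adjective}; 6:rous {adjective,noun}.
If word 4 were noun, no tagging could satisfy rule 3; so word 4 is adjective.
If word 5 were adjective, no tagging could satisfy rule 4; so word 5 is noun.
If word 6 were adjective, no tagging could satisfy rule 1; so word 6 is noun.
The unique satisfying tagging is: conjunction conjunction conjunction adjective noun noun.
Rule-by-rule: rule 1 satisfied; rule 2 satisfied; rule 3 satisfied; rule 4 satisfied.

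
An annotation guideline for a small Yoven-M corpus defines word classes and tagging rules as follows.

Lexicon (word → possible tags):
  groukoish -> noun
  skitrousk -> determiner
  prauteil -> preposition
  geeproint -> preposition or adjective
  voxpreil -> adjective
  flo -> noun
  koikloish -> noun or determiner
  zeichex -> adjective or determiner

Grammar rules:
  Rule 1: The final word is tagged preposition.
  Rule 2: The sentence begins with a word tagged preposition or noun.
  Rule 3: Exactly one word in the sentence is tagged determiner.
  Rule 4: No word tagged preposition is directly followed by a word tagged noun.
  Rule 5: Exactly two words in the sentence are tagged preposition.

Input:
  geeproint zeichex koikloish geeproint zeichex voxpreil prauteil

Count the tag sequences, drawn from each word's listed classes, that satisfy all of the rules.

Candidates per position — 1:geeproint {preposition,adjective}; 2:zeichex {adjective,determiner}; 3:koikloish {noun,determiner}; 4:geeproint {preposition,adjective}; 5:zeichex {adjective,determiner}; 6:voxpreil {adjective}; 7:prauteil {preposition}.
There are 32 candidate sequences in total.
The sequences that satisfy every rule: preposition adjective noun adjective determiner adjective preposition; preposition adjective determiner adjective adjective adjective preposition; preposition determiner noun adjective adjective adjective preposition.
Count = 3.

3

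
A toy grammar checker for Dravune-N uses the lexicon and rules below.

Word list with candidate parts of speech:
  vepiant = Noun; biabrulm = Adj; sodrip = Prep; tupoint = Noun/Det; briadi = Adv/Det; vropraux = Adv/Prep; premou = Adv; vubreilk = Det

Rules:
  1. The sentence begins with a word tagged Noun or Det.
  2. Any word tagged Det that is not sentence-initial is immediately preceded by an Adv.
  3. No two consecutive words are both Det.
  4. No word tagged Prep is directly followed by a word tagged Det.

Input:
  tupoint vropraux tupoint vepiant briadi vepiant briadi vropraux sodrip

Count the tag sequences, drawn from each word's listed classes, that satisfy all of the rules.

12

Candidates per position — 1:tupoint {Noun,Det}; 2:vropraux {Adv,Prep}; 3:tupoint {Noun,Det}; 4:vepiant {Noun}; 5:briadi {Adv,Det}; 6:vepiant {Noun}; 7:briadi {Adv,Det}; 8:vropraux {Adv,Prep}; 9:sodrip {Prep}.
There are 64 candidate sequences in total.
Checking each against the rules leaves 12 sequences.
Count = 12.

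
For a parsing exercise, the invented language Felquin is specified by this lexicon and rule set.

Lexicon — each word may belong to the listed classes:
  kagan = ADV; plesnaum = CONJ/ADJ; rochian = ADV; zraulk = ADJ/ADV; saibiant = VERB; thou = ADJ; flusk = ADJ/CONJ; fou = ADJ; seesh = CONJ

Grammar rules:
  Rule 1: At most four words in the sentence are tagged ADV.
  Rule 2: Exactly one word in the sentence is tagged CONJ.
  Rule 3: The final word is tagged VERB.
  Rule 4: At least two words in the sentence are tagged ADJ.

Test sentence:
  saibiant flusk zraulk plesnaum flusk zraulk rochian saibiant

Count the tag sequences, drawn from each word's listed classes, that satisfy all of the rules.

Candidates per position — 1:saibiant {VERB}; 2:flusk {ADJ,CONJ}; 3:zraulk {ADJ,ADV}; 4:plesnaum {CONJ,ADJ}; 5:flusk {ADJ,CONJ}; 6:zraulk {ADJ,ADV}; 7:rochian {ADV}; 8:saibiant {VERB}.
There are 32 candidate sequences in total.
Checking each against the rules leaves 12 sequences.
Count = 12.

12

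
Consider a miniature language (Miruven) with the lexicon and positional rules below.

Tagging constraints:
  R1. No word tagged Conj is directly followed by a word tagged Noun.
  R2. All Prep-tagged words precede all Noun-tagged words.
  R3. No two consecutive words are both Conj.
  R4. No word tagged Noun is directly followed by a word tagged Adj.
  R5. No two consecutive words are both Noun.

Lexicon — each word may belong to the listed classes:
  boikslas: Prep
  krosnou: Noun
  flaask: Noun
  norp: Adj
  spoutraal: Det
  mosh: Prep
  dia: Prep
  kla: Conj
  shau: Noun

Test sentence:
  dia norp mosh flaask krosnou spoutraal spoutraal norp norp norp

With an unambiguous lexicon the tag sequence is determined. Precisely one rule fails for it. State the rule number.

Fixed tagging: Prep Adj Prep Noun Noun Det Det Adj Adj Adj.
Checking each rule: R1 ✓, R2 ✓, R3 ✓, R4 ✓, R5 ✗.
Only rule 5 fails.

5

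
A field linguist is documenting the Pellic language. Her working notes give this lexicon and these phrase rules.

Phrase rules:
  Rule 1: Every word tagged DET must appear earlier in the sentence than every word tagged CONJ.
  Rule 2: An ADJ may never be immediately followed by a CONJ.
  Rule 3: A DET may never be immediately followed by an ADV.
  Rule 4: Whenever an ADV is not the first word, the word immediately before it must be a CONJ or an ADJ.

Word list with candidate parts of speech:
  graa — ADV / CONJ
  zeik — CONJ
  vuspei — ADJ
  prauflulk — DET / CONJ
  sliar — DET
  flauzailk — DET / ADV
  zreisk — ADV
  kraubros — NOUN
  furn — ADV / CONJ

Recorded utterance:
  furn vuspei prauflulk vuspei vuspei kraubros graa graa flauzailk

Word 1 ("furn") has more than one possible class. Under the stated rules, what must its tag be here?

Candidates per position — 1:furn {ADV,CONJ}; 2:vuspei {ADJ}; 3:prauflulk {DET,CONJ}; 4:vuspei {ADJ}; 5:vuspei {ADJ}; 6:kraubros {NOUN}; 7:graa {ADV,CONJ}; 8:graa {ADV,CONJ}; 9:flauzailk {DET,ADV}.
At position 3, choosing CONJ makes rule 2 impossible to satisfy; hence DET.
At position 7, choosing ADV makes rule 4 impossible to satisfy; hence CONJ.
At position 9, choosing DET makes rule 1 impossible to satisfy; hence ADV.
At position 1, choosing CONJ makes rule 1 impossible to satisfy; hence ADV.
At position 8, choosing ADV makes rule 4 impossible to satisfy; hence CONJ.
That leaves exactly one tagging: ADV ADJ DET ADJ ADJ NOUN CONJ CONJ ADV.
Checking: rule 1 holds; rule 2 holds; rule 3 holds; rule 4 holds.

ADV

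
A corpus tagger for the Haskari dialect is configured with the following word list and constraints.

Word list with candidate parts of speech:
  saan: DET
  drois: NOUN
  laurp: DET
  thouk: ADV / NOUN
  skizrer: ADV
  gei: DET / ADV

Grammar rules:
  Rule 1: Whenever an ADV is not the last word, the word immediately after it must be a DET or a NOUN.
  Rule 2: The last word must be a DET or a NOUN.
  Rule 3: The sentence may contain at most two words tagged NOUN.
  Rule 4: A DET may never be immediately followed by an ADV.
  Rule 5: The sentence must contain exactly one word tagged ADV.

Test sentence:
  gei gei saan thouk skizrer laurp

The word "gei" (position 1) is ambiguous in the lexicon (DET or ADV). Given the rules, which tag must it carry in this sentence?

Candidates per position — 1:gei {DET,ADV}; 2:gei {DET,ADV}; 3:saan {DET}; 4:thouk {ADV,NOUN}; 5:skizrer {ADV}; 6:laurp {DET}.
Word 1 cannot be ADV — rule 5 would then fail for every completion. It is DET.
Word 2 cannot be ADV — rule 4 would then fail for every completion. It is DET.
Word 4 cannot be ADV — rule 1 would then fail for every completion. It is NOUN.
The only consistent sequence is: DET DET DET NOUN ADV DET.
Check: rule 1 ✓; rule 2 ✓; rule 3 ✓; rule 4 ✓; rule 5 ✓.

DET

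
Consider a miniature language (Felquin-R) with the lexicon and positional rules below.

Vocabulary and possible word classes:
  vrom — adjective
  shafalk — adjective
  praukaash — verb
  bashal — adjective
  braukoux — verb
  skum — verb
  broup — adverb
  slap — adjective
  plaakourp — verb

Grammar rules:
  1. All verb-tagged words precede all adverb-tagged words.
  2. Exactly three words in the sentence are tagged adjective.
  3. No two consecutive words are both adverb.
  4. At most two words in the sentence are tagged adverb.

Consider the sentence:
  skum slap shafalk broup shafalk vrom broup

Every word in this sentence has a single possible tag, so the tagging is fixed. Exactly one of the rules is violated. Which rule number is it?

Fixed tagging: verb adjective adjective adverb adjective adjective adverb.
Rule check: R1 holds, R2 violated, R3 holds, R4 holds.
Only rule 2 fails.

2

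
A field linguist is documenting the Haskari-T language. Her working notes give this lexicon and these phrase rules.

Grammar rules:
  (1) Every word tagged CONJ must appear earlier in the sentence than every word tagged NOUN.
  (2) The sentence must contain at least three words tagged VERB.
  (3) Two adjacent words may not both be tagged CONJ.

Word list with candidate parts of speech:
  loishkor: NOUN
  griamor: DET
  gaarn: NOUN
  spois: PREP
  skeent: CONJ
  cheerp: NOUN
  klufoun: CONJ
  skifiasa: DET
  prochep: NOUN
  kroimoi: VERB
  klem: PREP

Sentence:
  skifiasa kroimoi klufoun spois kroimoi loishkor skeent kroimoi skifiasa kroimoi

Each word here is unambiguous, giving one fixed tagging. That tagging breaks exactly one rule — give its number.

1

Fixed tagging: DET VERB CONJ PREP VERB NOUN CONJ VERB DET VERB.
Rule check: R1 fails, R2 ok, R3 ok.
Only rule 1 fails.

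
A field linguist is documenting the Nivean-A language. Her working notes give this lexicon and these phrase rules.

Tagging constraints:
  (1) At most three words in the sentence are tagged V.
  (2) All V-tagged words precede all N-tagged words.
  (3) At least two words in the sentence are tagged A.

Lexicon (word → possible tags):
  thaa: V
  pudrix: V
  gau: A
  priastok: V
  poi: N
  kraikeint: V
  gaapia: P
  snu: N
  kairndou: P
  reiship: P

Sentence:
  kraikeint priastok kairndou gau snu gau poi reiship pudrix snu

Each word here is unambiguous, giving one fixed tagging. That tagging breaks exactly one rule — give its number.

Fixed tagging: V V P A N A N P V N.
Applying the rules: R1 pass, R2 fail, R3 pass.
Only rule 2 fails.

2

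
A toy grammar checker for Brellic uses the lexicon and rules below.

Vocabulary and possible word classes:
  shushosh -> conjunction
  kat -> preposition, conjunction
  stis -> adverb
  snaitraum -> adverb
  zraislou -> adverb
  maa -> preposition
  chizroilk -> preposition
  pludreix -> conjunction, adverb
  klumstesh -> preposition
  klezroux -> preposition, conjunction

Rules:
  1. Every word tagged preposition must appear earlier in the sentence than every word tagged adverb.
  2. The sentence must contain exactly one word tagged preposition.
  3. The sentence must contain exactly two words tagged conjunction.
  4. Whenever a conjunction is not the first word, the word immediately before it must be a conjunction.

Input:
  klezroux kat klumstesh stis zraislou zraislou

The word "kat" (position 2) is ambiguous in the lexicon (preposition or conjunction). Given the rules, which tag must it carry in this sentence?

Candidates per position — 1:klezroux {preposition,conjunction}; 2:kat {preposition,conjunction}; 3:klumstesh {preposition}; 4:stis {adverb}; 5:zraislou {adverb}; 6:zraislou {adverb}.
Position 1: tagging it preposition would leave rule 2 unsatisfiable, so it must be conjunction.
Position 2: tagging it preposition would leave rule 2 unsatisfiable, so it must be conjunction.
So the tagging must be: conjunction conjunction preposition adverb adverb adverb.
Check: rule 1 satisfied; rule 2 satisfied; rule 3 satisfied; rule 4 satisfied.

conjunction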